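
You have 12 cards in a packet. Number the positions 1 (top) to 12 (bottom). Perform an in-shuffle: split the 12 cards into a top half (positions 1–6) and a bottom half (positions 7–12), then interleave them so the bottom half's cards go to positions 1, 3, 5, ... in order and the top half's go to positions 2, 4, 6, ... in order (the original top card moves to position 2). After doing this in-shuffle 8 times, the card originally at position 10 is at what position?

12

Track the card's position through each in-shuffle:
10 → 7 → 1 → 2 → 4 → 8 → 3 → 6 → 12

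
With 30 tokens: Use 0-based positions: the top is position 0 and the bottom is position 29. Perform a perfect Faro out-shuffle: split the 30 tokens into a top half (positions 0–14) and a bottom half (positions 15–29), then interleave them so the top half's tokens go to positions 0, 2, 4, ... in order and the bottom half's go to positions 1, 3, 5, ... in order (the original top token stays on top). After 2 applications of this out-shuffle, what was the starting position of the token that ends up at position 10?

Work backwards from position 10, undoing one out-shuffle at a time:
10 ← 5 ← 17
So the token now at position 10 started at position 17.

17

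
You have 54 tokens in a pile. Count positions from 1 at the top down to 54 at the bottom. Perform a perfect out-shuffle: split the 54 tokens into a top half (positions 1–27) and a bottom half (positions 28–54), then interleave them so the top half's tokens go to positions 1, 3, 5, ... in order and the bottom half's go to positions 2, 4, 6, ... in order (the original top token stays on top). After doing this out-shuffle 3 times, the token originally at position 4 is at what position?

Track the token's position through each out-shuffle:
4 → 7 → 13 → 25

25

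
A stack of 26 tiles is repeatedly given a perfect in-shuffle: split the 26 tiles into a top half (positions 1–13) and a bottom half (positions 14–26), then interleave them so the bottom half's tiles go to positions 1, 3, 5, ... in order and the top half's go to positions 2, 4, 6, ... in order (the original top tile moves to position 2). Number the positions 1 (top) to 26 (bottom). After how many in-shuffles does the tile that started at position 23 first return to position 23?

Follow position 23 under repeated in-shuffles:
23 → 19 → 11 → 22 → 17 → 7 → 14 → 1 → 2 → 4 → 8 → 16 → 5 → 10 → 20 → 13 → 26 → 25 → 23
It first returns after 18 in-shuffles.

18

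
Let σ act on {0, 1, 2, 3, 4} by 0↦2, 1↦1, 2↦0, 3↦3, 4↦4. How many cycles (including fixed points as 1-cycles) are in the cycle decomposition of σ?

4

Cycle decomposition: (0 2) (1) (3) (4).
4 cycles.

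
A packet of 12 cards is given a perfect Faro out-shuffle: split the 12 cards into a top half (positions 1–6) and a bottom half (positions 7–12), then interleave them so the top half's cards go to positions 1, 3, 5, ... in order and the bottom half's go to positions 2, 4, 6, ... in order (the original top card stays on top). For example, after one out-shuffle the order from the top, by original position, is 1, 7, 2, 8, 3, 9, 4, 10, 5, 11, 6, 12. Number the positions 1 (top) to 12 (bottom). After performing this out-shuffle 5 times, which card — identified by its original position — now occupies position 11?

2

Work backwards from position 11, undoing one out-shuffle at a time:
11 ← 6 ← 9 ← 5 ← 3 ← 2
So the card now at position 11 started at position 2.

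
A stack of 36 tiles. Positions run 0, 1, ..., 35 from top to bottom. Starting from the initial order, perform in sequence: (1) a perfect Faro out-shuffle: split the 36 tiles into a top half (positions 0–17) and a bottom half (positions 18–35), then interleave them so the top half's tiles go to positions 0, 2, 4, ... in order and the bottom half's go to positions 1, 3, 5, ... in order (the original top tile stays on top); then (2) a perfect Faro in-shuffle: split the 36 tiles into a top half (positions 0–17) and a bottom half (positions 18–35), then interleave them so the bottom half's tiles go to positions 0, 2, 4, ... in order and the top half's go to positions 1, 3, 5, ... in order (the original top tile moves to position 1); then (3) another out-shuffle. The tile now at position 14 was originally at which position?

Undo the operations in reverse order, starting from position 14:
  undo op 3 (out-shuffle, from top half): 14 ← 7
  undo op 2 (in-shuffle, from top half): 7 ← 3
  undo op 1 (out-shuffle, from bottom half): 3 ← 19
So the tile at position 14 came from original position 19.

19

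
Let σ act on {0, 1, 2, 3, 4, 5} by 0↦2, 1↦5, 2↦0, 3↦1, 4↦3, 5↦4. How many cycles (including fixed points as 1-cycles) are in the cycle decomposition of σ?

Cycle decomposition: (0 2) (1 5 4 3).
2 cycles.

2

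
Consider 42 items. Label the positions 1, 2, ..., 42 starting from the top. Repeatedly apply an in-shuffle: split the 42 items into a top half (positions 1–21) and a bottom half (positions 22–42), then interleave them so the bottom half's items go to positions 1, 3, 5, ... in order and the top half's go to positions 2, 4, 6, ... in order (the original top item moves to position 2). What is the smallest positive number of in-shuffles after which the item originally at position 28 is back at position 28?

14

Follow position 28 under repeated in-shuffles:
28 → 13 → 26 → 9 → 18 → 36 → 29 → 15 → 30 → 17 → 34 → 25 → 7 → 14 → 28
It first returns after 14 in-shuffles.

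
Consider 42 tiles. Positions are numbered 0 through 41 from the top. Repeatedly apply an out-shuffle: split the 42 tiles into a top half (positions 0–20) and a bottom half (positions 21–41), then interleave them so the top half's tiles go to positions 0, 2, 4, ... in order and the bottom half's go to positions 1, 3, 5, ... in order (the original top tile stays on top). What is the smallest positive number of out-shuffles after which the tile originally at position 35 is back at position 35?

20

Follow position 35 under repeated out-shuffles:
35 → 29 → 17 → 34 → 27 → 13 → 26 → 11 → 22 → 3 → 6 → 12 → 24 → 7 → 14 → 28 → 15 → 30 → 19 → 38 → 35
It first returns after 20 out-shuffles.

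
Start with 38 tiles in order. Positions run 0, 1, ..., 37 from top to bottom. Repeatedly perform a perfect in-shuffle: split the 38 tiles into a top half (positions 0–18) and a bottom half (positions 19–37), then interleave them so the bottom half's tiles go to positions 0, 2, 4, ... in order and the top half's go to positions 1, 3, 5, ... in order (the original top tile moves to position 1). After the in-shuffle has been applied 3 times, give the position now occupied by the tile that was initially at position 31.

21

Track the tile's position through each in-shuffle:
31 → 24 → 10 → 21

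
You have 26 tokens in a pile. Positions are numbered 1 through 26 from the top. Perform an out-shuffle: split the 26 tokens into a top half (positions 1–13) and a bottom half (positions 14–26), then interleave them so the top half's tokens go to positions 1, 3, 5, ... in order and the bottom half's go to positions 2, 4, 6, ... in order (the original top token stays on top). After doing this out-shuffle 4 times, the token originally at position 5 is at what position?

Track the token's position through each out-shuffle:
5 → 9 → 17 → 8 → 15

15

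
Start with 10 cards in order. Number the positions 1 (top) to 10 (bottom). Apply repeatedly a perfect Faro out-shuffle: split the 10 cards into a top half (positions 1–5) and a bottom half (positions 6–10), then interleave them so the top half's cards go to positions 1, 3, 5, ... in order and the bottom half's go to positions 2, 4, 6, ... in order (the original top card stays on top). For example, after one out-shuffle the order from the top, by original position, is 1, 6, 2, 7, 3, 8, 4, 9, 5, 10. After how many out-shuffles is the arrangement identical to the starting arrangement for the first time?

The out-shuffle permutes the 10 positions with cycle lengths [1, 1, 2, 6].
Every card is home exactly when every cycle has completed a whole number of laps, i.e. after lcm(1, 2, 6) = 6 out-shuffles.

6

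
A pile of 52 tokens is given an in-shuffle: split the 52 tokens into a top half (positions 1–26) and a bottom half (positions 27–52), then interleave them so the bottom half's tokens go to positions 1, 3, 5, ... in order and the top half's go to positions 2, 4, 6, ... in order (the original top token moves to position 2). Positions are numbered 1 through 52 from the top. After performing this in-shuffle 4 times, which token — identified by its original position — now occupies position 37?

52

Work backwards from position 37, undoing one in-shuffle at a time:
37 ← 45 ← 49 ← 51 ← 52
So the token now at position 37 started at position 52.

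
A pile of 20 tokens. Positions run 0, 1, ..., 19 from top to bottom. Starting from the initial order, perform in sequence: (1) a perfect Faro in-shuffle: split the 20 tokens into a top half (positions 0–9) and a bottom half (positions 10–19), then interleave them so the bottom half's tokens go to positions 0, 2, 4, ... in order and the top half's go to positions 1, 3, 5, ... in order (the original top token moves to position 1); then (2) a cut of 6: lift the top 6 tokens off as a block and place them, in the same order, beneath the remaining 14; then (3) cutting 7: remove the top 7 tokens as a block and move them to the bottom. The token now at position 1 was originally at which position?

17

Undo the operations in reverse order, starting from position 1:
  undo op 3 (cut 7): 1 ← 8
  undo op 2 (cut 6): 8 ← 14
  undo op 1 (in-shuffle, from bottom half): 14 ← 17
So the token at position 1 came from original position 17.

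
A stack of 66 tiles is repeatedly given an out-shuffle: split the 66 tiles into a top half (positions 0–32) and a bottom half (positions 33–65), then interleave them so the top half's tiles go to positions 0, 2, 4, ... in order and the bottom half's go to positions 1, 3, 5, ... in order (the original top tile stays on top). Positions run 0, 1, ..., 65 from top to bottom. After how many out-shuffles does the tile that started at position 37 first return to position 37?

12

Follow position 37 under repeated out-shuffles:
37 → 9 → 18 → 36 → 7 → 14 → 28 → 56 → 47 → 29 → 58 → 51 → 37
It first returns after 12 out-shuffles.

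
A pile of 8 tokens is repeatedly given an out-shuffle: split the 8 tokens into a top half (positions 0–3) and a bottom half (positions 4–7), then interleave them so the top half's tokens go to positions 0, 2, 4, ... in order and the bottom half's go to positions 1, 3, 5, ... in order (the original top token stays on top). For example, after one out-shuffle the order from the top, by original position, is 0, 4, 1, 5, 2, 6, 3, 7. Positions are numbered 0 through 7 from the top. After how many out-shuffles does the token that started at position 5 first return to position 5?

Follow position 5 under repeated out-shuffles:
5 → 3 → 6 → 5
It first returns after 3 out-shuffles.

3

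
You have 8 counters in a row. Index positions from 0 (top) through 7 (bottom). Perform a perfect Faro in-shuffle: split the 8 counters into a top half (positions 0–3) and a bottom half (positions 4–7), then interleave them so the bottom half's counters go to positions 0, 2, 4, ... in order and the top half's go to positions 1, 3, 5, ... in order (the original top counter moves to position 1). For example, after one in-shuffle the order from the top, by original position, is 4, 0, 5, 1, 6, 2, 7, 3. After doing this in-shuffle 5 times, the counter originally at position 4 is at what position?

Track the counter's position through each in-shuffle:
4 → 0 → 1 → 3 → 7 → 6

6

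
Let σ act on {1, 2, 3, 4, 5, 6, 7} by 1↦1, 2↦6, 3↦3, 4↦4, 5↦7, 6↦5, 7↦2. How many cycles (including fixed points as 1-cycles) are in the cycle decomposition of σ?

4

Cycle decomposition: (1) (2 6 5 7) (3) (4).
4 cycles.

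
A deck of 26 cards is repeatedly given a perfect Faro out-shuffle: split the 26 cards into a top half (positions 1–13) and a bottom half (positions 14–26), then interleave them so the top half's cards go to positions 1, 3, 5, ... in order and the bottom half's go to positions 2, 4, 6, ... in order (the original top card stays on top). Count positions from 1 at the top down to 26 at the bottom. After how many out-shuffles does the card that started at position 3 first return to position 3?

20

Follow position 3 under repeated out-shuffles:
3 → 5 → 9 → 17 → 8 → 15 → 4 → 7 → 13 → 25 → 24 → 22 → 18 → 10 → 19 → 12 → 23 → 20 → 14 → 2 → 3
It first returns after 20 out-shuffles.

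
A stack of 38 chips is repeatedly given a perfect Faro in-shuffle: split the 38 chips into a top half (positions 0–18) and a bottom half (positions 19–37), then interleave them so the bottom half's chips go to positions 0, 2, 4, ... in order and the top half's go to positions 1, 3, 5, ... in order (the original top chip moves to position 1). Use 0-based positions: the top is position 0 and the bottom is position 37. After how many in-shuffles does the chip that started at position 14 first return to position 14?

12

Follow position 14 under repeated in-shuffles:
14 → 29 → 20 → 2 → 5 → 11 → 23 → 8 → 17 → 35 → 32 → 26 → 14
It first returns after 12 in-shuffles.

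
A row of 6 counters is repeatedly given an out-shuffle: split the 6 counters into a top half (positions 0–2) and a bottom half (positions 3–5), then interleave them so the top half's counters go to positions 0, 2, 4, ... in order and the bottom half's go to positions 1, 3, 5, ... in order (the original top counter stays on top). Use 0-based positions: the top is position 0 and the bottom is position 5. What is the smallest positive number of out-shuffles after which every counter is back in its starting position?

The out-shuffle permutes the 6 positions with cycle lengths [1, 1, 4].
Every counter is home exactly when every cycle has completed a whole number of laps, i.e. after lcm(1, 4) = 4 out-shuffles.

4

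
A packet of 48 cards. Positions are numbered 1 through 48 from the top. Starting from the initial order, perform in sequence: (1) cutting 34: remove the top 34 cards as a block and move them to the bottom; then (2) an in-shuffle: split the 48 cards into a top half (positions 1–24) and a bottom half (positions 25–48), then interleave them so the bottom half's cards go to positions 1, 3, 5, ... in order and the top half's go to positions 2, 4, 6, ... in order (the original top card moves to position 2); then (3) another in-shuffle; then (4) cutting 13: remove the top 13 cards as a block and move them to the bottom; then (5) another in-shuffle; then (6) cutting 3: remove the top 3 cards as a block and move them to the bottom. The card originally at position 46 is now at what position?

Track the card from position 46 forward through each operation:
  after op 1 (cut 34): 46 → 12
  after op 2 (in-shuffle): 12 → 24
  after op 3 (in-shuffle): 24 → 48
  after op 4 (cut 13): 48 → 35
  after op 5 (in-shuffle): 35 → 21
  after op 6 (cut 3): 21 → 18

18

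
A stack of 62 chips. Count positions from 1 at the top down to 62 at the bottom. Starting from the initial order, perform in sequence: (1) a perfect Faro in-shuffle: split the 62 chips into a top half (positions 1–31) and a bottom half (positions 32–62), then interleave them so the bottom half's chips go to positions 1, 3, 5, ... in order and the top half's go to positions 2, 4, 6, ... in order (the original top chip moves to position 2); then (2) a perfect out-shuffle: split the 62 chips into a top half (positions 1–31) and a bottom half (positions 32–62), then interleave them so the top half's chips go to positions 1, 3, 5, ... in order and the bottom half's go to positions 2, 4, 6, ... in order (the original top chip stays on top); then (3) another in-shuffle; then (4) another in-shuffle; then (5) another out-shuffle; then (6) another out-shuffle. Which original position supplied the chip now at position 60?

Undo the operations in reverse order, starting from position 60:
  undo op 6 (out-shuffle, from bottom half): 60 ← 61
  undo op 5 (out-shuffle, from top half): 61 ← 31
  undo op 4 (in-shuffle, from bottom half): 31 ← 47
  undo op 3 (in-shuffle, from bottom half): 47 ← 55
  undo op 2 (out-shuffle, from top half): 55 ← 28
  undo op 1 (in-shuffle, from top half): 28 ← 14
So the chip at position 60 came from original position 14.

14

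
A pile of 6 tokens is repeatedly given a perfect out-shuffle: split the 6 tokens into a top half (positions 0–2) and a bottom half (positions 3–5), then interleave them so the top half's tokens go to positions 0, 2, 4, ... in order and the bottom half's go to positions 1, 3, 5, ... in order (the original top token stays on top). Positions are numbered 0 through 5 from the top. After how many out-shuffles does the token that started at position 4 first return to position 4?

4

Follow position 4 under repeated out-shuffles:
4 → 3 → 1 → 2 → 4
It first returns after 4 out-shuffles.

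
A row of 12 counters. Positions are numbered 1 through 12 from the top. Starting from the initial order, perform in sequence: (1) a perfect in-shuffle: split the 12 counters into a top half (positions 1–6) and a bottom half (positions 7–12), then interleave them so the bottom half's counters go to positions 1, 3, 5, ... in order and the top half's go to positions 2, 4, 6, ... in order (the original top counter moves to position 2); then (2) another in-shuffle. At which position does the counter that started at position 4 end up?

Track the counter from position 4 forward through each operation:
  after op 1 (in-shuffle): 4 → 8
  after op 2 (in-shuffle): 8 → 3

3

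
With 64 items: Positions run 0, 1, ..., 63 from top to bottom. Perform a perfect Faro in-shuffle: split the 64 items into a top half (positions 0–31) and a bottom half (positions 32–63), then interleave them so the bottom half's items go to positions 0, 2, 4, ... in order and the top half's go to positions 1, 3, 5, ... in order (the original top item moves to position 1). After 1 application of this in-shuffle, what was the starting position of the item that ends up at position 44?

54

Work backwards from position 44, undoing one in-shuffle at a time:
44 ← 54
So the item now at position 44 started at position 54.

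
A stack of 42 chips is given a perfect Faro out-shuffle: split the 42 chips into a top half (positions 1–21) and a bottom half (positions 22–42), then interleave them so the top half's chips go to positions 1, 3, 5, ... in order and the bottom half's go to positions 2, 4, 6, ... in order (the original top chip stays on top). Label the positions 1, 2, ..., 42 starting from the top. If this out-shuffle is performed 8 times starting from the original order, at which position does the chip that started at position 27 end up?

Track the chip's position through each out-shuffle:
27 → 12 → 23 → 4 → 7 → 13 → 25 → 8 → 15

15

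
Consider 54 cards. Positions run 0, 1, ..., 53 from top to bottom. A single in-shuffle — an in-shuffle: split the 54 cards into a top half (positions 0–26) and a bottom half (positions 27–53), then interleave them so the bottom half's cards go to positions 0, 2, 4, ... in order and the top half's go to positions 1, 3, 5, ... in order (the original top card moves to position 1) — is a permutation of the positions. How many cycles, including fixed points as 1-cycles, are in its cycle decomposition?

Trace each unvisited position around until it returns:
(0 1 3 7 15 31 ... len 20) (2 5 11 23 47 40 ... len 20) (4 9 19 39 24 49 44 34 14 29) (10 21 43 32)
4 cycles in total.

4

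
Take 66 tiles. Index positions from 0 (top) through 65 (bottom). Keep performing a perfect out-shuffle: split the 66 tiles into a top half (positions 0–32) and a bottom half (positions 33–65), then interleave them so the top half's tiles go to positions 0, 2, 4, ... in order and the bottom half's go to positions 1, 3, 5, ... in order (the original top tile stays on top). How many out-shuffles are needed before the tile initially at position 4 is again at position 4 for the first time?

Follow position 4 under repeated out-shuffles:
4 → 8 → 16 → 32 → 64 → 63 → 61 → 57 → 49 → 33 → 1 → 2 → 4
It first returns after 12 out-shuffles.

12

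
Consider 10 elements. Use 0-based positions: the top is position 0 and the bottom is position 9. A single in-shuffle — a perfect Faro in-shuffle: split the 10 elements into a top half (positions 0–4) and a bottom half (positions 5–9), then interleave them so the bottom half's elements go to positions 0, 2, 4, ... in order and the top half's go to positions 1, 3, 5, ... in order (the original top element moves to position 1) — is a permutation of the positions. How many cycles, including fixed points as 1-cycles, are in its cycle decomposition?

1

Trace each unvisited position around until it returns:
(0 1 3 7 4 9 8 6 2 5)
1 cycle in total.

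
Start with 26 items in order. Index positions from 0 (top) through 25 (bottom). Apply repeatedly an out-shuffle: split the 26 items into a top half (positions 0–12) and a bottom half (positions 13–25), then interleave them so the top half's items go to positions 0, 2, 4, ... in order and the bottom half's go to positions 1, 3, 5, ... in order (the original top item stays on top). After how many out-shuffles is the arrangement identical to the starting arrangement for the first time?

The out-shuffle permutes the 26 positions with cycle lengths [1, 1, 4, 20].
Every item is home exactly when every cycle has completed a whole number of laps, i.e. after lcm(1, 4, 20) = 20 out-shuffles.

20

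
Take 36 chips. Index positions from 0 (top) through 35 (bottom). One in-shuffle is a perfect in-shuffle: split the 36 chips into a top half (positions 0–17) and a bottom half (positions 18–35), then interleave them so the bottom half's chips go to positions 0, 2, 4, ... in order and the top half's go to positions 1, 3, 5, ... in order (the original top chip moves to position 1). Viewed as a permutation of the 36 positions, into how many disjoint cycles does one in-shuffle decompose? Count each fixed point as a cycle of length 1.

Trace each unvisited position around until it returns:
(0 1 3 7 15 31 ... len 36)
1 cycle in total.

1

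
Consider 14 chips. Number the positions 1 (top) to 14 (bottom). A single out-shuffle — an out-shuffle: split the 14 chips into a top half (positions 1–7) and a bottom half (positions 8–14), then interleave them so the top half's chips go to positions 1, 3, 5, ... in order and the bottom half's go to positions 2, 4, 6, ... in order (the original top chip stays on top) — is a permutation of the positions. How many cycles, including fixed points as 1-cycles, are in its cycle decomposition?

Trace each unvisited position around until it returns:
(1) (2 3 5 9 4 7 ... len 12) (14)
3 cycles in total.

3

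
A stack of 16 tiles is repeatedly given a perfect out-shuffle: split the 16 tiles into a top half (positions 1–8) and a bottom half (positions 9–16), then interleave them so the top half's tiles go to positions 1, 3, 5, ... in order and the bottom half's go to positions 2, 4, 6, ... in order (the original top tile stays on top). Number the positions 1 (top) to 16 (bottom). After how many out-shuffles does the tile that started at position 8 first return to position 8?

4

Follow position 8 under repeated out-shuffles:
8 → 15 → 14 → 12 → 8
It first returns after 4 out-shuffles.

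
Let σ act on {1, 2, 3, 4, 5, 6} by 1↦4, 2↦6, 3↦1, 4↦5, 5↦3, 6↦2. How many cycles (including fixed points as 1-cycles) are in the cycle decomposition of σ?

Cycle decomposition: (1 4 5 3) (2 6).
2 cycles.

2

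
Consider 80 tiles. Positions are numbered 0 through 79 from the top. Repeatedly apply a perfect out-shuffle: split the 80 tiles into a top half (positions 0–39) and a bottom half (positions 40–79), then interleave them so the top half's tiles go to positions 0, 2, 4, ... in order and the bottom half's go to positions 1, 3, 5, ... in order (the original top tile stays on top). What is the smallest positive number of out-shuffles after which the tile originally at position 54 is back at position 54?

Follow position 54 under repeated out-shuffles:
54 → 29 → 58 → 37 → 74 → 69 → 59 → 39 → ... → 54 (length 39)
It first returns after 39 out-shuffles.

39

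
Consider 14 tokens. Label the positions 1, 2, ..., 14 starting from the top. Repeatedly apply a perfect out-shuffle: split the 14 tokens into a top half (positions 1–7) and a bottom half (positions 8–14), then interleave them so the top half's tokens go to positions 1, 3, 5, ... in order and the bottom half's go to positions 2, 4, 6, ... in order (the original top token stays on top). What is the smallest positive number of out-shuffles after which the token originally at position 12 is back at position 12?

12

Follow position 12 under repeated out-shuffles:
12 → 10 → 6 → 11 → 8 → 2 → 3 → 5 → 9 → 4 → 7 → 13 → 12
It first returns after 12 out-shuffles.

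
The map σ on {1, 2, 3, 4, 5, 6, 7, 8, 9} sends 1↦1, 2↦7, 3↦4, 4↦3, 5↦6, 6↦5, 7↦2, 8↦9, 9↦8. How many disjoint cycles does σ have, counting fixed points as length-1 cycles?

Cycle decomposition: (1) (2 7) (3 4) (5 6) (8 9).
5 cycles.

5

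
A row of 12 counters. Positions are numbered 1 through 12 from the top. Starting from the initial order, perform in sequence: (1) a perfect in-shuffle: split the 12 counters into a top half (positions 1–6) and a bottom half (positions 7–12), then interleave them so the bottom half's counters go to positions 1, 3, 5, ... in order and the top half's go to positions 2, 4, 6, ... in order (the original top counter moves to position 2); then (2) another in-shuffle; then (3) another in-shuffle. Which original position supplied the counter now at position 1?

5

Undo the operations in reverse order, starting from position 1:
  undo op 3 (in-shuffle, from bottom half): 1 ← 7
  undo op 2 (in-shuffle, from bottom half): 7 ← 10
  undo op 1 (in-shuffle, from top half): 10 ← 5
So the counter at position 1 came from original position 5.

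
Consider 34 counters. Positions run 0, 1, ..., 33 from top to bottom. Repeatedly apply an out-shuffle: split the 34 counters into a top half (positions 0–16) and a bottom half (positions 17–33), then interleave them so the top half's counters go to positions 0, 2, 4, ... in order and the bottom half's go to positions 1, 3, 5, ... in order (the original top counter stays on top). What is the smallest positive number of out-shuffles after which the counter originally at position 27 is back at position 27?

10

Follow position 27 under repeated out-shuffles:
27 → 21 → 9 → 18 → 3 → 6 → 12 → 24 → 15 → 30 → 27
It first returns after 10 out-shuffles.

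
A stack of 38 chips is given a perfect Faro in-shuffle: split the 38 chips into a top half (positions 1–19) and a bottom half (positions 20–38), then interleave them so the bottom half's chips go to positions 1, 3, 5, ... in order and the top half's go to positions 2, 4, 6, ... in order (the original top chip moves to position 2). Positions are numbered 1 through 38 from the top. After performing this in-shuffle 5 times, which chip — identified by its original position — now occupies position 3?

Work backwards from position 3, undoing one in-shuffle at a time:
3 ← 21 ← 30 ← 15 ← 27 ← 33
So the chip now at position 3 started at position 33.

33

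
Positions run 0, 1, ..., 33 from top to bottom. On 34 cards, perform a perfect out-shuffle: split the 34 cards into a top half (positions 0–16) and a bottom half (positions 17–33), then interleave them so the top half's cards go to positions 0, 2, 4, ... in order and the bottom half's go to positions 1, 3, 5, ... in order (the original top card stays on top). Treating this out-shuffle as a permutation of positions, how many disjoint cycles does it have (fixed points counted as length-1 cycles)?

Trace each unvisited position around until it returns:
(0) (1 2 4 8 16 32 31 29 25 17) (3 6 12 24 15 30 27 21 9 18) (5 10 20 7 14 28 23 13 26 19) (11 22) (33)
6 cycles in total.

6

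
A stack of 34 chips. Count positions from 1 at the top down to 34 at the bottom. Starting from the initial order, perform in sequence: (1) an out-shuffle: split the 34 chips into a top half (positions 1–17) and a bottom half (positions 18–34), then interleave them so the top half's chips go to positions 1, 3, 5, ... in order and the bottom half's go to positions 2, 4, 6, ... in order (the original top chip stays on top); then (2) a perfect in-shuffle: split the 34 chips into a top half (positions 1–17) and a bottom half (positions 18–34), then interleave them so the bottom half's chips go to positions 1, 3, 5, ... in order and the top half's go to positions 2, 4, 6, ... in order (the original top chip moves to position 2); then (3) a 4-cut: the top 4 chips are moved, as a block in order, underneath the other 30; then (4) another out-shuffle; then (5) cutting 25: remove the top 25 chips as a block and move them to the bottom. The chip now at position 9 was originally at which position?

Undo the operations in reverse order, starting from position 9:
  undo op 5 (cut 25): 9 ← 34
  undo op 4 (out-shuffle, from bottom half): 34 ← 34
  undo op 3 (cut 4): 34 ← 4
  undo op 2 (in-shuffle, from top half): 4 ← 2
  undo op 1 (out-shuffle, from bottom half): 2 ← 18
So the chip at position 9 came from original position 18.

18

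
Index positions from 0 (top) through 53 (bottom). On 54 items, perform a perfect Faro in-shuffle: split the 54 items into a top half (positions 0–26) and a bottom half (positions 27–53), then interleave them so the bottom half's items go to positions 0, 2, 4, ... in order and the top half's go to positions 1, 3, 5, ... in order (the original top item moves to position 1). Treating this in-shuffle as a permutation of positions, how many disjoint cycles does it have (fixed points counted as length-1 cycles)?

4

Trace each unvisited position around until it returns:
(0 1 3 7 15 31 ... len 20) (2 5 11 23 47 40 ... len 20) (4 9 19 39 24 49 44 34 14 29) (10 21 43 32)
4 cycles in total.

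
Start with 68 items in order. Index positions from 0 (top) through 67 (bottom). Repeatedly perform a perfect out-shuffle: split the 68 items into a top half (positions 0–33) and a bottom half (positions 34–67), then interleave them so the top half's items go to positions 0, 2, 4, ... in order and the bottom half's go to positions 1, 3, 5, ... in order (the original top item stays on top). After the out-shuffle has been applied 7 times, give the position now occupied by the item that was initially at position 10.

7

Track the item's position through each out-shuffle:
10 → 20 → 40 → 13 → 26 → 52 → 37 → 7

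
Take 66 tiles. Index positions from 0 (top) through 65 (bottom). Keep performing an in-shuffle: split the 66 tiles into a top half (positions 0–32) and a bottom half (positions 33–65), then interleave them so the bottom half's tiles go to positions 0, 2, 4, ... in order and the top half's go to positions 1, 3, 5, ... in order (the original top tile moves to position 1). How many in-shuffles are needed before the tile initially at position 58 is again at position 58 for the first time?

Follow position 58 under repeated in-shuffles:
58 → 50 → 34 → 2 → 5 → 11 → 23 → 47 → ... → 58 (length 66)
It first returns after 66 in-shuffles.

66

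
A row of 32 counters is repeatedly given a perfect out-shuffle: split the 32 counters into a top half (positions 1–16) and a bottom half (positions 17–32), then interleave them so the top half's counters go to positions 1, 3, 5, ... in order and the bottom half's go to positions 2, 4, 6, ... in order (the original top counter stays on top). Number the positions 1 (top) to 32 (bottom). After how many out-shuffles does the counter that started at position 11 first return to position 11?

Follow position 11 under repeated out-shuffles:
11 → 21 → 10 → 19 → 6 → 11
It first returns after 5 out-shuffles.

5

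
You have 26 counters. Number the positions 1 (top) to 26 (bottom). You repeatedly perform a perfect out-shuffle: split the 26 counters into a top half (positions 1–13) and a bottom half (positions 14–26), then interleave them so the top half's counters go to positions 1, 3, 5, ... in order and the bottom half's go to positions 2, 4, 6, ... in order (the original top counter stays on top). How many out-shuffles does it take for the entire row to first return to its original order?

The out-shuffle permutes the 26 positions with cycle lengths [1, 1, 4, 20].
Every counter is home exactly when every cycle has completed a whole number of laps, i.e. after lcm(1, 4, 20) = 20 out-shuffles.

20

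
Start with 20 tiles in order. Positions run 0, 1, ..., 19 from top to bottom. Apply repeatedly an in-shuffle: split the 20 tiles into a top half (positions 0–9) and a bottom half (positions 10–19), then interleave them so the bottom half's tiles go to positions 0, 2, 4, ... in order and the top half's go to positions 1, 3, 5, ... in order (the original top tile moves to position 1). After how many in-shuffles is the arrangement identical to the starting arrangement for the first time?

The in-shuffle permutes the 20 positions with cycle lengths [2, 3, 3, 6, 6].
Every tile is home exactly when every cycle has completed a whole number of laps, i.e. after lcm(2, 3, 6) = 6 in-shuffles.

6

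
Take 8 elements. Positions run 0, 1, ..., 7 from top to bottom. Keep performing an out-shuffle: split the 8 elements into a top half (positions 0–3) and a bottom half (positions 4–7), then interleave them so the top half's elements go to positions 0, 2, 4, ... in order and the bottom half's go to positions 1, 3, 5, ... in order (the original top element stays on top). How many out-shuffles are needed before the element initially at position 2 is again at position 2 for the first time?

3

Follow position 2 under repeated out-shuffles:
2 → 4 → 1 → 2
It first returns after 3 out-shuffles.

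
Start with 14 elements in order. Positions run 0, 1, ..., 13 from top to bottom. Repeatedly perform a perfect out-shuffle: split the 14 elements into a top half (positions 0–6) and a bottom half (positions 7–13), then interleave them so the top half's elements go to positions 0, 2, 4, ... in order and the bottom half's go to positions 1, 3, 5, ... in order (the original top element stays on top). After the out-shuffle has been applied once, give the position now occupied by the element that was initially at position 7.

Track the element's position through each out-shuffle:
7 → 1

1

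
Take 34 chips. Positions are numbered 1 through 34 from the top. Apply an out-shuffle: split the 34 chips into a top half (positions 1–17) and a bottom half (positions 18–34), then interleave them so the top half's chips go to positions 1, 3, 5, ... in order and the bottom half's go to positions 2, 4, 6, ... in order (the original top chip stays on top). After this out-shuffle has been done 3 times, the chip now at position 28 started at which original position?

25

Work backwards from position 28, undoing one out-shuffle at a time:
28 ← 31 ← 16 ← 25
So the chip now at position 28 started at position 25.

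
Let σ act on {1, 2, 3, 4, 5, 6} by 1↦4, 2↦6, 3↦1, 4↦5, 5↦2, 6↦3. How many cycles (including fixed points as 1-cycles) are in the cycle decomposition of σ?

Cycle decomposition: (1 4 5 2 6 3).
1 cycle.

1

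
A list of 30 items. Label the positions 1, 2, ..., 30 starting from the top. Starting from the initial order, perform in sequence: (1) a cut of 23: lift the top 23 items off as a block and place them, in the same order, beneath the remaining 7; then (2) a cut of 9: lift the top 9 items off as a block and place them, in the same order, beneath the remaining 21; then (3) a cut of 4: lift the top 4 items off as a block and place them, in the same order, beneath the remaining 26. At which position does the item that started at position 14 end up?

8

Track the item from position 14 forward through each operation:
  after op 1 (cut 23): 14 → 21
  after op 2 (cut 9): 21 → 12
  after op 3 (cut 4): 12 → 8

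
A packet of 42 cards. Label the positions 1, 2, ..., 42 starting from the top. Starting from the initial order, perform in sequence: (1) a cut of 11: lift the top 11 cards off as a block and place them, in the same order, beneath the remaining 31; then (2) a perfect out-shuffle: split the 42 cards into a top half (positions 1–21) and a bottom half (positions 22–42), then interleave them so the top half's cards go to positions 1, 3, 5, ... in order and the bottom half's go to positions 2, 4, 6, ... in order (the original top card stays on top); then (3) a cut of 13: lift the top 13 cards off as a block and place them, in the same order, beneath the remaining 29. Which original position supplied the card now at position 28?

Undo the operations in reverse order, starting from position 28:
  undo op 3 (cut 13): 28 ← 41
  undo op 2 (out-shuffle, from top half): 41 ← 21
  undo op 1 (cut 11): 21 ← 32
So the card at position 28 came from original position 32.

32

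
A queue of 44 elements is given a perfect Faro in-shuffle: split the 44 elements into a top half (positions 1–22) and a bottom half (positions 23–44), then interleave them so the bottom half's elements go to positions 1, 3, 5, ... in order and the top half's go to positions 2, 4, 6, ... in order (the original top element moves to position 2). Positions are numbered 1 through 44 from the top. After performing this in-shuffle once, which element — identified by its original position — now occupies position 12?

6

Work backwards from position 12, undoing one in-shuffle at a time:
12 ← 6
So the element now at position 12 started at position 6.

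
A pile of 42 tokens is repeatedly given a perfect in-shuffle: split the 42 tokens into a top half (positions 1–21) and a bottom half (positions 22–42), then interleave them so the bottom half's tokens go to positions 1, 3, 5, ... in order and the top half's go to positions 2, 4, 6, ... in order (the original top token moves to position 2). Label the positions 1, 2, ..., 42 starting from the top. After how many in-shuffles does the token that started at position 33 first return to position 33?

14

Follow position 33 under repeated in-shuffles:
33 → 23 → 3 → 6 → 12 → 24 → 5 → 10 → 20 → 40 → 37 → 31 → 19 → 38 → 33
It first returns after 14 in-shuffles.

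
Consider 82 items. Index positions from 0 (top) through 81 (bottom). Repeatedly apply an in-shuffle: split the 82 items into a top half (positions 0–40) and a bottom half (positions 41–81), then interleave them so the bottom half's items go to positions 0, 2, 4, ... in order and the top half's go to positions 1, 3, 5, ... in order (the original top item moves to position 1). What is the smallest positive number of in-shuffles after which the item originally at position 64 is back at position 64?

82

Follow position 64 under repeated in-shuffles:
64 → 46 → 10 → 21 → 43 → 4 → 9 → 19 → ... → 64 (length 82)
It first returns after 82 in-shuffles.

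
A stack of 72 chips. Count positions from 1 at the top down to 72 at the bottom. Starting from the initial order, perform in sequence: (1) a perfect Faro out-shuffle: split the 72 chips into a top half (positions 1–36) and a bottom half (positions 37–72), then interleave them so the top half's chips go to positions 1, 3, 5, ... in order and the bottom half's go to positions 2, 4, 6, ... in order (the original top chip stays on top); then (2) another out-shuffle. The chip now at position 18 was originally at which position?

Undo the operations in reverse order, starting from position 18:
  undo op 2 (out-shuffle, from bottom half): 18 ← 45
  undo op 1 (out-shuffle, from top half): 45 ← 23
So the chip at position 18 came from original position 23.

23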